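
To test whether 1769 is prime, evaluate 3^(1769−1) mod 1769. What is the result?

400

3^1 ≡ 3 (mod 1769)
3^2 ≡ 3^2 = 9 ≡ 9 (mod 1769)
3^4 ≡ 9^2 = 81 ≡ 81 (mod 1769)
3^8 ≡ 81^2 = 6561 ≡ 1254 (mod 1769)
3^16 ≡ 1254^2 = 1572516 ≡ 1644 (mod 1769)
3^32 ≡ 1644^2 = 2702736 ≡ 1473 (mod 1769)
3^64 ≡ 1473^2 = 2169729 ≡ 935 (mod 1769)
3^128 ≡ 935^2 = 874225 ≡ 339 (mod 1769)
3^256 ≡ 339^2 = 114921 ≡ 1705 (mod 1769)
3^512 ≡ 1705^2 = 2907025 ≡ 558 (mod 1769)
3^1024 ≡ 558^2 = 311364 ≡ 20 (mod 1769)
1768 = 1024 + 512 + 128 + 64 + 32 + 8 in binary powers of 2.
So 3^1768 ≡ 20 · 558 · 339 · 935 · 1473 · 1254 ≡ 400 (mod 1769).
Since 400 ≠ 1, base 3 is a Fermat witness: 1769 is composite.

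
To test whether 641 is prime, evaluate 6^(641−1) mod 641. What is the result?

6^1 ≡ 6 (mod 641)
6^2 ≡ 6^2 = 36 ≡ 36 (mod 641)
6^4 ≡ 36^2 = 1296 ≡ 14 (mod 641)
6^8 ≡ 14^2 = 196 ≡ 196 (mod 641)
6^16 ≡ 196^2 = 38416 ≡ 597 (mod 641)
6^32 ≡ 597^2 = 356409 ≡ 13 (mod 641)
6^64 ≡ 13^2 = 169 ≡ 169 (mod 641)
6^128 ≡ 169^2 = 28561 ≡ 357 (mod 641)
6^256 ≡ 357^2 = 127449 ≡ 531 (mod 641)
6^512 ≡ 531^2 = 281961 ≡ 562 (mod 641)
640 = 512 + 128 in binary powers of 2.
So 6^640 ≡ 562 · 357 ≡ 1 (mod 641).
Since the result is 1, base 6 gives no evidence that 641 is composite.

1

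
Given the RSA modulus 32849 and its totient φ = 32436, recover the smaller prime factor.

107

φ(n) = (p−1)(q−1) = n − (p+q) + 1, so p + q = 32849 − 32436 + 1 = 414.
p and q are the roots of t² − 414t + 32849 = 0.
Discriminant: 414² − 4·32849 = 171396 − 131396 = 40000; √40000 = 200.
q = (414 − 200)/2 = 107, p = (414 + 200)/2 = 307.
Check: 107 · 307 = 32849.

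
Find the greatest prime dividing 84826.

84826 = 2 · 42413
42413 = 7 · 6059
6059 = 73 · 83
83 is prime.
So 84826 = 2 · 7 · 73 · 83; the largest prime factor is 83.

83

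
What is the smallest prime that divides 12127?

12127 is odd.
Digit sum 13, not divisible by 3.
Ends in 7: not divisible by 5.
7: 12127 = 7·1732 + 3
11: 12127 = 11·1102 + 5
13: 12127 = 13·932 + 11
17: 12127 = 17·713 + 6
19: 12127 = 19·638 + 5
23: 12127 = 23·527 + 6
29: 12127 = 29·418 + 5
31: 12127 = 31·391 + 6
37: 12127 = 37·327 + 28
41: 12127 = 41·295 + 32
43: 12127 = 43·282 + 1
47: 12127 = 47·258 + 1
53: 12127 = 53·228 + 43
59: 12127 = 59·205 + 32
61: 12127 = 61·198 + 49
67: 12127 = 67·181

67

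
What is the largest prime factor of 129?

129 = 3 · 43
43 is prime.
So 129 = 3 · 43; the largest prime factor is 43.

43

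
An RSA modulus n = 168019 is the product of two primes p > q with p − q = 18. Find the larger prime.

419

Since p = q + 18, we have 168019 = q(q + 18), so q² + 18q − 168019 = 0.
Discriminant: 18² + 4·168019 = 324 + 672076 = 672400; √672400 = 820.
q = (−18 + 820)/2 = 401, and p = q + 18 = 419.
Check: 401 · 419 = 168019.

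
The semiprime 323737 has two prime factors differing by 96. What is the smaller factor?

Since p = q + 96, we have 323737 = q(q + 96), so q² + 96q − 323737 = 0.
Discriminant: 96² + 4·323737 = 9216 + 1294948 = 1304164; √1304164 = 1142.
q = (−96 + 1142)/2 = 523, and p = q + 96 = 619.
Check: 523 · 619 = 323737.

523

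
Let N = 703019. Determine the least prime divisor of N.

19

703019 is odd.
Digit sum 20, not divisible by 3.
Ends in 9: not divisible by 5.
7: 703019 = 7·100431 + 2
11: 703019 = 11·63910 + 9
13: 703019 = 13·54078 + 5
17: 703019 = 17·41354 + 1
19: 703019 = 19·37001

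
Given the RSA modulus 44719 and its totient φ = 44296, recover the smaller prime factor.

φ(n) = (p−1)(q−1) = n − (p+q) + 1, so p + q = 44719 − 44296 + 1 = 424.
p and q are the roots of t² − 424t + 44719 = 0.
Discriminant: 424² − 4·44719 = 179776 − 178876 = 900; √900 = 30.
q = (424 − 30)/2 = 197, p = (424 + 30)/2 = 227.
Check: 197 · 227 = 44719.

197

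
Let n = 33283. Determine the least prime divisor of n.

83

33283 is odd.
Digit sum 19, not divisible by 3.
Ends in 3: not divisible by 5.
7: 33283 = 7·4754 + 5
11: 33283 = 11·3025 + 8
13: 33283 = 13·2560 + 3
17: 33283 = 17·1957 + 14
19: 33283 = 19·1751 + 14
23: 33283 = 23·1447 + 2
29: 33283 = 29·1147 + 20
31: 33283 = 31·1073 + 20
37: 33283 = 37·899 + 20
41: 33283 = 41·811 + 32
43: 33283 = 43·774 + 1
47: 33283 = 47·708 + 7
53: 33283 = 53·627 + 52
59: 33283 = 59·564 + 7
61: 33283 = 61·545 + 38
67: 33283 = 67·496 + 51
71: 33283 = 71·468 + 55
73: 33283 = 73·455 + 68
79: 33283 = 79·421 + 24
83: 33283 = 83·401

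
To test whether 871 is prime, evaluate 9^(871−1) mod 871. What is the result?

612

9^1 ≡ 9 (mod 871)
9^2 ≡ 9^2 = 81 ≡ 81 (mod 871)
9^4 ≡ 81^2 = 6561 ≡ 464 (mod 871)
9^8 ≡ 464^2 = 215296 ≡ 159 (mod 871)
9^16 ≡ 159^2 = 25281 ≡ 22 (mod 871)
9^32 ≡ 22^2 = 484 ≡ 484 (mod 871)
9^64 ≡ 484^2 = 234256 ≡ 828 (mod 871)
9^128 ≡ 828^2 = 685584 ≡ 107 (mod 871)
9^256 ≡ 107^2 = 11449 ≡ 126 (mod 871)
9^512 ≡ 126^2 = 15876 ≡ 198 (mod 871)
870 = 512 + 256 + 64 + 32 + 4 + 2 in binary powers of 2.
So 9^870 ≡ 198 · 126 · 828 · 484 · 464 · 81 ≡ 612 (mod 871).
Since 612 ≠ 1, base 9 is a Fermat witness: 871 is composite.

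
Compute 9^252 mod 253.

9^1 ≡ 9 (mod 253)
9^2 ≡ 9^2 = 81 ≡ 81 (mod 253)
9^4 ≡ 81^2 = 6561 ≡ 236 (mod 253)
9^8 ≡ 236^2 = 55696 ≡ 36 (mod 253)
9^16 ≡ 36^2 = 1296 ≡ 31 (mod 253)
9^32 ≡ 31^2 = 961 ≡ 202 (mod 253)
9^64 ≡ 202^2 = 40804 ≡ 71 (mod 253)
9^128 ≡ 71^2 = 5041 ≡ 234 (mod 253)
252 = 128 + 64 + 32 + 16 + 8 + 4 in binary powers of 2.
So 9^252 ≡ 234 · 71 · 202 · 31 · 36 · 236 ≡ 202 (mod 253).
Since 202 ≠ 1, base 9 is a Fermat witness: 253 is composite.

202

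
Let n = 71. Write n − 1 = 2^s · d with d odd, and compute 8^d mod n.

71 − 1 = 70 = 2^1 · 35, so d = 35.
8^1 ≡ 8 (mod 71)
8^2 ≡ 8^2 = 64 ≡ 64 (mod 71)
8^4 ≡ 64^2 = 4096 ≡ 49 (mod 71)
8^8 ≡ 49^2 = 2401 ≡ 58 (mod 71)
8^16 ≡ 58^2 = 3364 ≡ 27 (mod 71)
8^32 ≡ 27^2 = 729 ≡ 19 (mod 71)
35 = 32 + 2 + 1 in binary powers of 2.
So 8^35 ≡ 19 · 64 · 8 ≡ 1 (mod 71).
Since 8^d ≡ 1 (mod 71), base 8 does not prove 71 composite.

1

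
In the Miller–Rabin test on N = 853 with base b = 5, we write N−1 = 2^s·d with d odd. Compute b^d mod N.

853 − 1 = 852 = 2^2 · 213, so d = 213.
5^1 ≡ 5 (mod 853)
5^2 ≡ 5^2 = 25 ≡ 25 (mod 853)
5^4 ≡ 25^2 = 625 ≡ 625 (mod 853)
5^8 ≡ 625^2 = 390625 ≡ 804 (mod 853)
5^16 ≡ 804^2 = 646416 ≡ 695 (mod 853)
5^32 ≡ 695^2 = 483025 ≡ 227 (mod 853)
5^64 ≡ 227^2 = 51529 ≡ 349 (mod 853)
5^128 ≡ 349^2 = 121801 ≡ 675 (mod 853)
213 = 128 + 64 + 16 + 4 + 1 in binary powers of 2.
So 5^213 ≡ 675 · 349 · 695 · 625 · 5 ≡ 520 (mod 853).
Squaring chain: 520 → 852; reaches −1, so base 5 does not prove 853 composite.

520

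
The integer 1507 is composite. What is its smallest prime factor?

11

1507 is odd.
Digit sum 13, not divisible by 3.
Ends in 7: not divisible by 5.
7: 1507 = 7·215 + 2
11: 1507 = 11·137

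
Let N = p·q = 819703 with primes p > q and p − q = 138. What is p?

Since p = q + 138, we have 819703 = q(q + 138), so q² + 138q − 819703 = 0.
Discriminant: 138² + 4·819703 = 19044 + 3278812 = 3297856; √3297856 = 1816.
q = (−138 + 1816)/2 = 839, and p = q + 138 = 977.
Check: 839 · 977 = 819703.

977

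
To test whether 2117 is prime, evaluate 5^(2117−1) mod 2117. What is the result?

5^1 ≡ 5 (mod 2117)
5^2 ≡ 5^2 = 25 ≡ 25 (mod 2117)
5^4 ≡ 25^2 = 625 ≡ 625 (mod 2117)
5^8 ≡ 625^2 = 390625 ≡ 1097 (mod 2117)
5^16 ≡ 1097^2 = 1203409 ≡ 953 (mod 2117)
5^32 ≡ 953^2 = 908209 ≡ 16 (mod 2117)
5^64 ≡ 16^2 = 256 ≡ 256 (mod 2117)
5^128 ≡ 256^2 = 65536 ≡ 2026 (mod 2117)
5^256 ≡ 2026^2 = 4104676 ≡ 1930 (mod 2117)
5^512 ≡ 1930^2 = 3724900 ≡ 1097 (mod 2117)
5^1024 ≡ 1097^2 = 1203409 ≡ 953 (mod 2117)
5^2048 ≡ 953^2 = 908209 ≡ 16 (mod 2117)
2116 = 2048 + 64 + 4 in binary powers of 2.
So 5^2116 ≡ 16 · 256 · 625 ≡ 547 (mod 2117).
Since 547 ≠ 1, base 5 is a Fermat witness: 2117 is composite.

547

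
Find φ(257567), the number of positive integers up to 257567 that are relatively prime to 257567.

238464

Factor: 257567 = 17 · 109 · 139.
φ(257567) = (17−1) · (109−1) · (139−1) = 16 · 108 · 138 = 238464.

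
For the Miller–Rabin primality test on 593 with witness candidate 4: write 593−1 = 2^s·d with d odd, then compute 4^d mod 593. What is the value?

592

593 − 1 = 592 = 2^4 · 37, so d = 37.
4^1 ≡ 4 (mod 593)
4^2 ≡ 4^2 = 16 ≡ 16 (mod 593)
4^4 ≡ 16^2 = 256 ≡ 256 (mod 593)
4^8 ≡ 256^2 = 65536 ≡ 306 (mod 593)
4^16 ≡ 306^2 = 93636 ≡ 535 (mod 593)
4^32 ≡ 535^2 = 286225 ≡ 399 (mod 593)
37 = 32 + 4 + 1 in binary powers of 2.
So 4^37 ≡ 399 · 256 · 4 ≡ 592 (mod 593).
Since 4^d ≡ 592 (mod 593), base 4 does not prove 593 composite.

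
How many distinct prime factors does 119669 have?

3

119669 = 11^2 · 989
989 = 23 · 43
119669 = 11^2 · 23 · 43, which has 3 distinct prime factors.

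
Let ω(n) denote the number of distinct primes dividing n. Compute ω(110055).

110055 = 3 · 36685
36685 = 5 · 7337
7337 = 11 · 667
667 = 23 · 29
110055 = 3 · 5 · 11 · 23 · 29, which has 5 distinct prime factors.

5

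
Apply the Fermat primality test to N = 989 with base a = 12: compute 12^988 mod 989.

12^1 ≡ 12 (mod 989)
12^2 ≡ 12^2 = 144 ≡ 144 (mod 989)
12^4 ≡ 144^2 = 20736 ≡ 956 (mod 989)
12^8 ≡ 956^2 = 913936 ≡ 100 (mod 989)
12^16 ≡ 100^2 = 10000 ≡ 110 (mod 989)
12^32 ≡ 110^2 = 12100 ≡ 232 (mod 989)
12^64 ≡ 232^2 = 53824 ≡ 418 (mod 989)
12^128 ≡ 418^2 = 174724 ≡ 660 (mod 989)
12^256 ≡ 660^2 = 435600 ≡ 440 (mod 989)
12^512 ≡ 440^2 = 193600 ≡ 745 (mod 989)
988 = 512 + 256 + 128 + 64 + 16 + 8 + 4 in binary powers of 2.
So 12^988 ≡ 745 · 440 · 660 · 418 · 110 · 100 · 956 ≡ 418 (mod 989).
Since 418 ≠ 1, base 12 is a Fermat witness: 989 is composite.

418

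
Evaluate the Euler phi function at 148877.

146068

Factor: 148877 = 53^3.
φ(148877) = 53^2·(53−1) = 146068.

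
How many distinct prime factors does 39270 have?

6

39270 = 2 · 19635
19635 = 3 · 6545
6545 = 5 · 1309
1309 = 7 · 187
187 = 11 · 17
39270 = 2 · 3 · 5 · 7 · 11 · 17, which has 6 distinct prime factors.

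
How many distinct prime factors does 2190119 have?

2190119 = 31^2 · 2279
2279 = 43 · 53
2190119 = 31^2 · 43 · 53, which has 3 distinct prime factors.

3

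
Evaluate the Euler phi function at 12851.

Factor: 12851 = 71 · 181.
φ(12851) = (71−1) · (181−1) = 70 · 180 = 12600.

12600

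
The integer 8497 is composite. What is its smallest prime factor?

29

8497 is odd.
Digit sum 28, not divisible by 3.
Ends in 7: not divisible by 5.
7: 8497 = 7·1213 + 6
11: 8497 = 11·772 + 5
13: 8497 = 13·653 + 8
17: 8497 = 17·499 + 14
19: 8497 = 19·447 + 4
23: 8497 = 23·369 + 10
29: 8497 = 29·293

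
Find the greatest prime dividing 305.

61

305 = 5 · 61
61 is prime.
So 305 = 5 · 61; the largest prime factor is 61.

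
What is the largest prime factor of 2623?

2623 = 43 · 61
61 is prime.
So 2623 = 43 · 61; the largest prime factor is 61.

61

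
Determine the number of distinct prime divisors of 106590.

6

106590 = 2 · 53295
53295 = 3 · 17765
17765 = 5 · 3553
3553 = 11 · 323
323 = 17 · 19
106590 = 2 · 3 · 5 · 11 · 17 · 19, which has 6 distinct prime factors.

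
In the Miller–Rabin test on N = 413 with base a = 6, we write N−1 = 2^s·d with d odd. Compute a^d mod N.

279

413 − 1 = 412 = 2^2 · 103, so d = 103.
6^1 ≡ 6 (mod 413)
6^2 ≡ 6^2 = 36 ≡ 36 (mod 413)
6^4 ≡ 36^2 = 1296 ≡ 57 (mod 413)
6^8 ≡ 57^2 = 3249 ≡ 358 (mod 413)
6^16 ≡ 358^2 = 128164 ≡ 134 (mod 413)
6^32 ≡ 134^2 = 17956 ≡ 197 (mod 413)
6^64 ≡ 197^2 = 38809 ≡ 400 (mod 413)
103 = 64 + 32 + 4 + 2 + 1 in binary powers of 2.
So 6^103 ≡ 400 · 197 · 57 · 36 · 6 ≡ 279 (mod 413).
Squaring chain: 279 → 197; never reaches −1, so base 6 is a Miller–Rabin witness that 413 is composite.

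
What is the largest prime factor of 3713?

3713 = 47 · 79
79 is prime.
So 3713 = 47 · 79; the largest prime factor is 79.

79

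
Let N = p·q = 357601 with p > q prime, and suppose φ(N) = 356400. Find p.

661

φ(n) = (p−1)(q−1) = n − (p+q) + 1, so p + q = 357601 − 356400 + 1 = 1202.
p and q are the roots of t² − 1202t + 357601 = 0.
Discriminant: 1202² − 4·357601 = 1444804 − 1430404 = 14400; √14400 = 120.
q = (1202 − 120)/2 = 541, p = (1202 + 120)/2 = 661.
Check: 541 · 661 = 357601.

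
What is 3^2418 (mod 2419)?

3^1 ≡ 3 (mod 2419)
3^2 ≡ 3^2 = 9 ≡ 9 (mod 2419)
3^4 ≡ 9^2 = 81 ≡ 81 (mod 2419)
3^8 ≡ 81^2 = 6561 ≡ 1723 (mod 2419)
3^16 ≡ 1723^2 = 2968729 ≡ 616 (mod 2419)
3^32 ≡ 616^2 = 379456 ≡ 2092 (mod 2419)
3^64 ≡ 2092^2 = 4376464 ≡ 493 (mod 2419)
3^128 ≡ 493^2 = 243049 ≡ 1149 (mod 2419)
3^256 ≡ 1149^2 = 1320201 ≡ 1846 (mod 2419)
3^512 ≡ 1846^2 = 3407716 ≡ 1764 (mod 2419)
3^1024 ≡ 1764^2 = 3111696 ≡ 862 (mod 2419)
3^2048 ≡ 862^2 = 743044 ≡ 411 (mod 2419)
2418 = 2048 + 256 + 64 + 32 + 16 + 2 in binary powers of 2.
So 3^2418 ≡ 411 · 1846 · 493 · 2092 · 616 · 9 ≡ 501 (mod 2419).
Since 501 ≠ 1, base 3 is a Fermat witness: 2419 is composite.

501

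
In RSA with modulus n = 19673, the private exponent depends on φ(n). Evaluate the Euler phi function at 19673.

19380

Factor: 19673 = 103 · 191.
φ(19673) = (103−1) · (191−1) = 102 · 190 = 19380.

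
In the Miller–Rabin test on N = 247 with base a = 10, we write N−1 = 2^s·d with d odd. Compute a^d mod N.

247 − 1 = 246 = 2^1 · 123, so d = 123.
10^1 ≡ 10 (mod 247)
10^2 ≡ 10^2 = 100 ≡ 100 (mod 247)
10^4 ≡ 100^2 = 10000 ≡ 120 (mod 247)
10^8 ≡ 120^2 = 14400 ≡ 74 (mod 247)
10^16 ≡ 74^2 = 5476 ≡ 42 (mod 247)
10^32 ≡ 42^2 = 1764 ≡ 35 (mod 247)
10^64 ≡ 35^2 = 1225 ≡ 237 (mod 247)
123 = 64 + 32 + 16 + 8 + 2 + 1 in binary powers of 2.
So 10^123 ≡ 237 · 35 · 42 · 74 · 100 · 10 ≡ 103 (mod 247).
Squaring chain: 103; never reaches −1, so base 10 is a Miller–Rabin witness that 247 is composite.

103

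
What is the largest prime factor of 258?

258 = 2 · 129
129 = 3 · 43
43 is prime.
So 258 = 2 · 3 · 43; the largest prime factor is 43.

43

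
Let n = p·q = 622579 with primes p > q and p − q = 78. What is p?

829

Since p = q + 78, we have 622579 = q(q + 78), so q² + 78q − 622579 = 0.
Discriminant: 78² + 4·622579 = 6084 + 2490316 = 2496400; √2496400 = 1580.
q = (−78 + 1580)/2 = 751, and p = q + 78 = 829.
Check: 751 · 829 = 622579.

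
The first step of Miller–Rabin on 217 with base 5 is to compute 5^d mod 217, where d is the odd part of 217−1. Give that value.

217 − 1 = 216 = 2^3 · 27, so d = 27.
5^1 ≡ 5 (mod 217)
5^2 ≡ 5^2 = 25 ≡ 25 (mod 217)
5^4 ≡ 25^2 = 625 ≡ 191 (mod 217)
5^8 ≡ 191^2 = 36481 ≡ 25 (mod 217)
5^16 ≡ 25^2 = 625 ≡ 191 (mod 217)
27 = 16 + 8 + 2 + 1 in binary powers of 2.
So 5^27 ≡ 191 · 25 · 25 · 5 ≡ 125 (mod 217).
Squaring chain: 125 → 1 → 1; never reaches −1, so base 5 is a Miller–Rabin witness that 217 is composite.

125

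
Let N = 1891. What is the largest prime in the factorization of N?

61

1891 = 31 · 61
61 is prime.
So 1891 = 31 · 61; the largest prime factor is 61.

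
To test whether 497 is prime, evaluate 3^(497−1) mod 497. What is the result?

445

3^1 ≡ 3 (mod 497)
3^2 ≡ 3^2 = 9 ≡ 9 (mod 497)
3^4 ≡ 9^2 = 81 ≡ 81 (mod 497)
3^8 ≡ 81^2 = 6561 ≡ 100 (mod 497)
3^16 ≡ 100^2 = 10000 ≡ 60 (mod 497)
3^32 ≡ 60^2 = 3600 ≡ 121 (mod 497)
3^64 ≡ 121^2 = 14641 ≡ 228 (mod 497)
3^128 ≡ 228^2 = 51984 ≡ 296 (mod 497)
3^256 ≡ 296^2 = 87616 ≡ 144 (mod 497)
496 = 256 + 128 + 64 + 32 + 16 in binary powers of 2.
So 3^496 ≡ 144 · 296 · 228 · 121 · 60 ≡ 445 (mod 497).
Since 445 ≠ 1, base 3 is a Fermat witness: 497 is composite.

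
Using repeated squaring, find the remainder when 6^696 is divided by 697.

6^1 ≡ 6 (mod 697)
6^2 ≡ 6^2 = 36 ≡ 36 (mod 697)
6^4 ≡ 36^2 = 1296 ≡ 599 (mod 697)
6^8 ≡ 599^2 = 358801 ≡ 543 (mod 697)
6^16 ≡ 543^2 = 294849 ≡ 18 (mod 697)
6^32 ≡ 18^2 = 324 ≡ 324 (mod 697)
6^64 ≡ 324^2 = 104976 ≡ 426 (mod 697)
6^128 ≡ 426^2 = 181476 ≡ 256 (mod 697)
6^256 ≡ 256^2 = 65536 ≡ 18 (mod 697)
6^512 ≡ 18^2 = 324 ≡ 324 (mod 697)
696 = 512 + 128 + 32 + 16 + 8 in binary powers of 2.
So 6^696 ≡ 324 · 256 · 324 · 18 · 543 ≡ 305 (mod 697).
Since 305 ≠ 1, base 6 is a Fermat witness: 697 is composite.

305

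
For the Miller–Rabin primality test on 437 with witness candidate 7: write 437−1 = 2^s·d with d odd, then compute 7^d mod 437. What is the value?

437 − 1 = 436 = 2^2 · 109, so d = 109.
7^1 ≡ 7 (mod 437)
7^2 ≡ 7^2 = 49 ≡ 49 (mod 437)
7^4 ≡ 49^2 = 2401 ≡ 216 (mod 437)
7^8 ≡ 216^2 = 46656 ≡ 334 (mod 437)
7^16 ≡ 334^2 = 111556 ≡ 121 (mod 437)
7^32 ≡ 121^2 = 14641 ≡ 220 (mod 437)
7^64 ≡ 220^2 = 48400 ≡ 330 (mod 437)
109 = 64 + 32 + 8 + 4 + 1 in binary powers of 2.
So 7^109 ≡ 330 · 220 · 334 · 216 · 7 ≡ 102 (mod 437).
Squaring chain: 102 → 353; never reaches −1, so base 7 is a Miller–Rabin witness that 437 is composite.

102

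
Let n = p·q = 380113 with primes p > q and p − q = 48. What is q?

593

Since p = q + 48, we have 380113 = q(q + 48), so q² + 48q − 380113 = 0.
Discriminant: 48² + 4·380113 = 2304 + 1520452 = 1522756; √1522756 = 1234.
q = (−48 + 1234)/2 = 593, and p = q + 48 = 641.
Check: 593 · 641 = 380113.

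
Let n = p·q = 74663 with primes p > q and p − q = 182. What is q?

197

Since p = q + 182, we have 74663 = q(q + 182), so q² + 182q − 74663 = 0.
Discriminant: 182² + 4·74663 = 33124 + 298652 = 331776; √331776 = 576.
q = (−182 + 576)/2 = 197, and p = q + 182 = 379.
Check: 197 · 379 = 74663.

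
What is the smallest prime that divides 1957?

1957 is odd.
Digit sum 22, not divisible by 3.
Ends in 7: not divisible by 5.
7: 1957 = 7·279 + 4
11: 1957 = 11·177 + 10
13: 1957 = 13·150 + 7
17: 1957 = 17·115 + 2
19: 1957 = 19·103

19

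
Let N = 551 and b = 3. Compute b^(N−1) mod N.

35

3^1 ≡ 3 (mod 551)
3^2 ≡ 3^2 = 9 ≡ 9 (mod 551)
3^4 ≡ 9^2 = 81 ≡ 81 (mod 551)
3^8 ≡ 81^2 = 6561 ≡ 500 (mod 551)
3^16 ≡ 500^2 = 250000 ≡ 397 (mod 551)
3^32 ≡ 397^2 = 157609 ≡ 23 (mod 551)
3^64 ≡ 23^2 = 529 ≡ 529 (mod 551)
3^128 ≡ 529^2 = 279841 ≡ 484 (mod 551)
3^256 ≡ 484^2 = 234256 ≡ 81 (mod 551)
3^512 ≡ 81^2 = 6561 ≡ 500 (mod 551)
550 = 512 + 32 + 4 + 2 in binary powers of 2.
So 3^550 ≡ 500 · 23 · 81 · 9 ≡ 35 (mod 551).
Since 35 ≠ 1, base 3 is a Fermat witness: 551 is composite.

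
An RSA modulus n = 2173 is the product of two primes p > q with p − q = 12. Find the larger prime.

53

Since p = q + 12, we have 2173 = q(q + 12), so q² + 12q − 2173 = 0.
Discriminant: 12² + 4·2173 = 144 + 8692 = 8836; √8836 = 94.
q = (−12 + 94)/2 = 41, and p = q + 12 = 53.
Check: 41 · 53 = 2173.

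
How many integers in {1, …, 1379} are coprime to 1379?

1176

Factor: 1379 = 7 · 197.
φ(1379) = (7−1) · (197−1) = 6 · 196 = 1176.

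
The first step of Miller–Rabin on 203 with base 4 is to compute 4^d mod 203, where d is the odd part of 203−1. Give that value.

203 − 1 = 202 = 2^1 · 101, so d = 101.
4^1 ≡ 4 (mod 203)
4^2 ≡ 4^2 = 16 ≡ 16 (mod 203)
4^4 ≡ 16^2 = 256 ≡ 53 (mod 203)
4^8 ≡ 53^2 = 2809 ≡ 170 (mod 203)
4^16 ≡ 170^2 = 28900 ≡ 74 (mod 203)
4^32 ≡ 74^2 = 5476 ≡ 198 (mod 203)
4^64 ≡ 198^2 = 39204 ≡ 25 (mod 203)
101 = 64 + 32 + 4 + 1 in binary powers of 2.
So 4^101 ≡ 25 · 198 · 53 · 4 ≡ 93 (mod 203).
Squaring chain: 93; never reaches −1, so base 4 is a Miller–Rabin witness that 203 is composite.

93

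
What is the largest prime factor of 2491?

53

2491 = 47 · 53
53 is prime.
So 2491 = 47 · 53; the largest prime factor is 53.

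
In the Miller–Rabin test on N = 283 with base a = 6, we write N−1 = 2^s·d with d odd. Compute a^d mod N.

1

283 − 1 = 282 = 2^1 · 141, so d = 141.
6^1 ≡ 6 (mod 283)
6^2 ≡ 6^2 = 36 ≡ 36 (mod 283)
6^4 ≡ 36^2 = 1296 ≡ 164 (mod 283)
6^8 ≡ 164^2 = 26896 ≡ 11 (mod 283)
6^16 ≡ 11^2 = 121 ≡ 121 (mod 283)
6^32 ≡ 121^2 = 14641 ≡ 208 (mod 283)
6^64 ≡ 208^2 = 43264 ≡ 248 (mod 283)
6^128 ≡ 248^2 = 61504 ≡ 93 (mod 283)
141 = 128 + 8 + 4 + 1 in binary powers of 2.
So 6^141 ≡ 93 · 11 · 164 · 6 ≡ 1 (mod 283).
Since 6^d ≡ 1 (mod 283), base 6 does not prove 283 composite.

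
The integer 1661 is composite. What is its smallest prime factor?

1661 is odd.
Digit sum 14, not divisible by 3.
Ends in 1: not divisible by 5.
7: 1661 = 7·237 + 2
11: 1661 = 11·151

11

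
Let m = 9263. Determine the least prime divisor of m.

59

9263 is odd.
Digit sum 20, not divisible by 3.
Ends in 3: not divisible by 5.
7: 9263 = 7·1323 + 2
11: 9263 = 11·842 + 1
13: 9263 = 13·712 + 7
17: 9263 = 17·544 + 15
19: 9263 = 19·487 + 10
23: 9263 = 23·402 + 17
29: 9263 = 29·319 + 12
31: 9263 = 31·298 + 25
37: 9263 = 37·250 + 13
41: 9263 = 41·225 + 38
43: 9263 = 43·215 + 18
47: 9263 = 47·197 + 4
53: 9263 = 53·174 + 41
59: 9263 = 59·157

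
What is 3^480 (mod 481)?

3^1 ≡ 3 (mod 481)
3^2 ≡ 3^2 = 9 ≡ 9 (mod 481)
3^4 ≡ 9^2 = 81 ≡ 81 (mod 481)
3^8 ≡ 81^2 = 6561 ≡ 308 (mod 481)
3^16 ≡ 308^2 = 94864 ≡ 107 (mod 481)
3^32 ≡ 107^2 = 11449 ≡ 386 (mod 481)
3^64 ≡ 386^2 = 148996 ≡ 367 (mod 481)
3^128 ≡ 367^2 = 134689 ≡ 9 (mod 481)
3^256 ≡ 9^2 = 81 ≡ 81 (mod 481)
480 = 256 + 128 + 64 + 32 in binary powers of 2.
So 3^480 ≡ 81 · 9 · 367 · 386 ≡ 417 (mod 481).
Since 417 ≠ 1, base 3 is a Fermat witness: 481 is composite.

417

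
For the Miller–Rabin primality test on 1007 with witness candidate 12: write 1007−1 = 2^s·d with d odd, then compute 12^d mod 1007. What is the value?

1007 − 1 = 1006 = 2^1 · 503, so d = 503.
12^1 ≡ 12 (mod 1007)
12^2 ≡ 12^2 = 144 ≡ 144 (mod 1007)
12^4 ≡ 144^2 = 20736 ≡ 596 (mod 1007)
12^8 ≡ 596^2 = 355216 ≡ 752 (mod 1007)
12^16 ≡ 752^2 = 565504 ≡ 577 (mod 1007)
12^32 ≡ 577^2 = 332929 ≡ 619 (mod 1007)
12^64 ≡ 619^2 = 383161 ≡ 501 (mod 1007)
12^128 ≡ 501^2 = 251001 ≡ 258 (mod 1007)
12^256 ≡ 258^2 = 66564 ≡ 102 (mod 1007)
503 = 256 + 128 + 64 + 32 + 16 + 4 + 2 + 1 in binary powers of 2.
So 12^503 ≡ 102 · 258 · 501 · 619 · 577 · 596 · 144 · 12 ≡ 198 (mod 1007).
Squaring chain: 198; never reaches −1, so base 12 is a Miller–Rabin witness that 1007 is composite.

198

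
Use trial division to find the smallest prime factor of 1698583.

1698583 is odd.
Digit sum 40, not divisible by 3.
Ends in 3: not divisible by 5.
7: 1698583 = 7·242654 + 5
11: 1698583 = 11·154416 + 7
13: 1698583 = 13·130660 + 3
17: 1698583 = 17·99916 + 11
19: 1698583 = 19·89399 + 2
23: 1698583 = 23·73851 + 10
29: 1698583 = 29·58571 + 24
31: 1698583 = 31·54793

31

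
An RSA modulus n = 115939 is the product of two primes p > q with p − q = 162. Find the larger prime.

431

Since p = q + 162, we have 115939 = q(q + 162), so q² + 162q − 115939 = 0.
Discriminant: 162² + 4·115939 = 26244 + 463756 = 490000; √490000 = 700.
q = (−162 + 700)/2 = 269, and p = q + 162 = 431.
Check: 269 · 431 = 115939.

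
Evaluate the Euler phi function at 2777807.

Factor: 2777807 = 103 · 149 · 181.
φ(2777807) = (103−1) · (149−1) · (181−1) = 102 · 148 · 180 = 2717280.

2717280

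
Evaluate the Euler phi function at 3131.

3000

Factor: 3131 = 31 · 101.
φ(3131) = (31−1) · (101−1) = 30 · 100 = 3000.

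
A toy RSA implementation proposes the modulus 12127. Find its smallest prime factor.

12127 is odd.
Digit sum 13, not divisible by 3.
Ends in 7: not divisible by 5.
7: 12127 = 7·1732 + 3
11: 12127 = 11·1102 + 5
13: 12127 = 13·932 + 11
17: 12127 = 17·713 + 6
19: 12127 = 19·638 + 5
23: 12127 = 23·527 + 6
29: 12127 = 29·418 + 5
31: 12127 = 31·391 + 6
37: 12127 = 37·327 + 28
41: 12127 = 41·295 + 32
43: 12127 = 43·282 + 1
47: 12127 = 47·258 + 1
53: 12127 = 53·228 + 43
59: 12127 = 59·205 + 32
61: 12127 = 61·198 + 49
67: 12127 = 67·181

67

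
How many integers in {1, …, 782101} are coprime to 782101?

Factor: 782101 = 29 · 149 · 181.
φ(782101) = (29−1) · (149−1) · (181−1) = 28 · 148 · 180 = 745920.

745920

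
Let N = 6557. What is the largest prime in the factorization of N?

6557 = 79 · 83
83 is prime.
So 6557 = 79 · 83; the largest prime factor is 83.

83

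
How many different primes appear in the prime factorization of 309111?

5

309111 = 3 · 103037
103037 = 11 · 9367
9367 = 17 · 551
551 = 19 · 29
309111 = 3 · 11 · 17 · 19 · 29, which has 5 distinct prime factors.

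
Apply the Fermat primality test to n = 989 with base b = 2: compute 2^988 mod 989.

2^1 ≡ 2 (mod 989)
2^2 ≡ 2^2 = 4 ≡ 4 (mod 989)
2^4 ≡ 4^2 = 16 ≡ 16 (mod 989)
2^8 ≡ 16^2 = 256 ≡ 256 (mod 989)
2^16 ≡ 256^2 = 65536 ≡ 262 (mod 989)
2^32 ≡ 262^2 = 68644 ≡ 403 (mod 989)
2^64 ≡ 403^2 = 162409 ≡ 213 (mod 989)
2^128 ≡ 213^2 = 45369 ≡ 864 (mod 989)
2^256 ≡ 864^2 = 746496 ≡ 790 (mod 989)
2^512 ≡ 790^2 = 624100 ≡ 41 (mod 989)
988 = 512 + 256 + 128 + 64 + 16 + 8 + 4 in binary powers of 2.
So 2^988 ≡ 41 · 790 · 864 · 213 · 262 · 256 · 16 ≡ 213 (mod 989).
Since 213 ≠ 1, base 2 is a Fermat witness: 989 is composite.

213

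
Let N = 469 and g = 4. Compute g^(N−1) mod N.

344

4^1 ≡ 4 (mod 469)
4^2 ≡ 4^2 = 16 ≡ 16 (mod 469)
4^4 ≡ 16^2 = 256 ≡ 256 (mod 469)
4^8 ≡ 256^2 = 65536 ≡ 345 (mod 469)
4^16 ≡ 345^2 = 119025 ≡ 368 (mod 469)
4^32 ≡ 368^2 = 135424 ≡ 352 (mod 469)
4^64 ≡ 352^2 = 123904 ≡ 88 (mod 469)
4^128 ≡ 88^2 = 7744 ≡ 240 (mod 469)
4^256 ≡ 240^2 = 57600 ≡ 382 (mod 469)
468 = 256 + 128 + 64 + 16 + 4 in binary powers of 2.
So 4^468 ≡ 382 · 240 · 88 · 368 · 256 ≡ 344 (mod 469).
Since 344 ≠ 1, base 4 is a Fermat witness: 469 is composite.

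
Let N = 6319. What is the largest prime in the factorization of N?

6319 = 71 · 89
89 is prime.
So 6319 = 71 · 89; the largest prime factor is 89.

89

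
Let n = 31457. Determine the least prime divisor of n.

83

31457 is odd.
Digit sum 20, not divisible by 3.
Ends in 7: not divisible by 5.
7: 31457 = 7·4493 + 6
11: 31457 = 11·2859 + 8
13: 31457 = 13·2419 + 10
17: 31457 = 17·1850 + 7
19: 31457 = 19·1655 + 12
23: 31457 = 23·1367 + 16
29: 31457 = 29·1084 + 21
31: 31457 = 31·1014 + 23
37: 31457 = 37·850 + 7
41: 31457 = 41·767 + 10
43: 31457 = 43·731 + 24
47: 31457 = 47·669 + 14
53: 31457 = 53·593 + 28
59: 31457 = 59·533 + 10
61: 31457 = 61·515 + 42
67: 31457 = 67·469 + 34
71: 31457 = 71·443 + 4
73: 31457 = 73·430 + 67
79: 31457 = 79·398 + 15
83: 31457 = 83·379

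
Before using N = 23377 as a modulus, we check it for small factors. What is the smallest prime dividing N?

23377 is odd.
Digit sum 22, not divisible by 3.
Ends in 7: not divisible by 5.
7: 23377 = 7·3339 + 4
11: 23377 = 11·2125 + 2
13: 23377 = 13·1798 + 3
17: 23377 = 17·1375 + 2
19: 23377 = 19·1230 + 7
23: 23377 = 23·1016 + 9
29: 23377 = 29·806 + 3
31: 23377 = 31·754 + 3
37: 23377 = 37·631 + 30
41: 23377 = 41·570 + 7
43: 23377 = 43·543 + 28
47: 23377 = 47·497 + 18
53: 23377 = 53·441 + 4
59: 23377 = 59·396 + 13
61: 23377 = 61·383 + 14
67: 23377 = 67·348 + 61
71: 23377 = 71·329 + 18
73: 23377 = 73·320 + 17
79: 23377 = 79·295 + 72
83: 23377 = 83·281 + 54
89: 23377 = 89·262 + 59
97: 23377 = 97·241

97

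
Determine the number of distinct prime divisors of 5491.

2

5491 = 17^2 · 19
5491 = 17^2 · 19, which has 2 distinct prime factors.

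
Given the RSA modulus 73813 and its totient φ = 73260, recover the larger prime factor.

φ(n) = (p−1)(q−1) = n − (p+q) + 1, so p + q = 73813 − 73260 + 1 = 554.
p and q are the roots of t² − 554t + 73813 = 0.
Discriminant: 554² − 4·73813 = 306916 − 295252 = 11664; √11664 = 108.
q = (554 − 108)/2 = 223, p = (554 + 108)/2 = 331.
Check: 223 · 331 = 73813.

331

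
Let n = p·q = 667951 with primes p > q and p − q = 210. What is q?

719

Since p = q + 210, we have 667951 = q(q + 210), so q² + 210q − 667951 = 0.
Discriminant: 210² + 4·667951 = 44100 + 2671804 = 2715904; √2715904 = 1648.
q = (−210 + 1648)/2 = 719, and p = q + 210 = 929.
Check: 719 · 929 = 667951.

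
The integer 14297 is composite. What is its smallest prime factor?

14297 is odd.
Digit sum 23, not divisible by 3.
Ends in 7: not divisible by 5.
7: 14297 = 7·2042 + 3
11: 14297 = 11·1299 + 8
13: 14297 = 13·1099 + 10
17: 14297 = 17·841

17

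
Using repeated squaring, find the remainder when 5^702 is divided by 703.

628

5^1 ≡ 5 (mod 703)
5^2 ≡ 5^2 = 25 ≡ 25 (mod 703)
5^4 ≡ 25^2 = 625 ≡ 625 (mod 703)
5^8 ≡ 625^2 = 390625 ≡ 460 (mod 703)
5^16 ≡ 460^2 = 211600 ≡ 700 (mod 703)
5^32 ≡ 700^2 = 490000 ≡ 9 (mod 703)
5^64 ≡ 9^2 = 81 ≡ 81 (mod 703)
5^128 ≡ 81^2 = 6561 ≡ 234 (mod 703)
5^256 ≡ 234^2 = 54756 ≡ 625 (mod 703)
5^512 ≡ 625^2 = 390625 ≡ 460 (mod 703)
702 = 512 + 128 + 32 + 16 + 8 + 4 + 2 in binary powers of 2.
So 5^702 ≡ 460 · 234 · 9 · 700 · 460 · 625 · 25 ≡ 628 (mod 703).
Since 628 ≠ 1, base 5 is a Fermat witness: 703 is composite.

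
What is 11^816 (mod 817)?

11^1 ≡ 11 (mod 817)
11^2 ≡ 11^2 = 121 ≡ 121 (mod 817)
11^4 ≡ 121^2 = 14641 ≡ 752 (mod 817)
11^8 ≡ 752^2 = 565504 ≡ 140 (mod 817)
11^16 ≡ 140^2 = 19600 ≡ 809 (mod 817)
11^32 ≡ 809^2 = 654481 ≡ 64 (mod 817)
11^64 ≡ 64^2 = 4096 ≡ 11 (mod 817)
11^128 ≡ 11^2 = 121 ≡ 121 (mod 817)
11^256 ≡ 121^2 = 14641 ≡ 752 (mod 817)
11^512 ≡ 752^2 = 565504 ≡ 140 (mod 817)
816 = 512 + 256 + 32 + 16 in binary powers of 2.
So 11^816 ≡ 140 · 752 · 64 · 809 ≡ 666 (mod 817).
Since 666 ≠ 1, base 11 is a Fermat witness: 817 is composite.

666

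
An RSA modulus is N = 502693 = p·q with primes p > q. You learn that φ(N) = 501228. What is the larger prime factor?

φ(n) = (p−1)(q−1) = n − (p+q) + 1, so p + q = 502693 − 501228 + 1 = 1466.
p and q are the roots of t² − 1466t + 502693 = 0.
Discriminant: 1466² − 4·502693 = 2149156 − 2010772 = 138384; √138384 = 372.
q = (1466 − 372)/2 = 547, p = (1466 + 372)/2 = 919.
Check: 547 · 919 = 502693.

919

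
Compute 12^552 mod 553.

12^1 ≡ 12 (mod 553)
12^2 ≡ 12^2 = 144 ≡ 144 (mod 553)
12^4 ≡ 144^2 = 20736 ≡ 275 (mod 553)
12^8 ≡ 275^2 = 75625 ≡ 417 (mod 553)
12^16 ≡ 417^2 = 173889 ≡ 247 (mod 553)
12^32 ≡ 247^2 = 61009 ≡ 179 (mod 553)
12^64 ≡ 179^2 = 32041 ≡ 520 (mod 553)
12^128 ≡ 520^2 = 270400 ≡ 536 (mod 553)
12^256 ≡ 536^2 = 287296 ≡ 289 (mod 553)
12^512 ≡ 289^2 = 83521 ≡ 18 (mod 553)
552 = 512 + 32 + 8 in binary powers of 2.
So 12^552 ≡ 18 · 179 · 417 ≡ 337 (mod 553).
Since 337 ≠ 1, base 12 is a Fermat witness: 553 is composite.

337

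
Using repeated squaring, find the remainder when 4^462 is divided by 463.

1

4^1 ≡ 4 (mod 463)
4^2 ≡ 4^2 = 16 ≡ 16 (mod 463)
4^4 ≡ 16^2 = 256 ≡ 256 (mod 463)
4^8 ≡ 256^2 = 65536 ≡ 253 (mod 463)
4^16 ≡ 253^2 = 64009 ≡ 115 (mod 463)
4^32 ≡ 115^2 = 13225 ≡ 261 (mod 463)
4^64 ≡ 261^2 = 68121 ≡ 60 (mod 463)
4^128 ≡ 60^2 = 3600 ≡ 359 (mod 463)
4^256 ≡ 359^2 = 128881 ≡ 167 (mod 463)
462 = 256 + 128 + 64 + 8 + 4 + 2 in binary powers of 2.
So 4^462 ≡ 167 · 359 · 60 · 253 · 256 · 16 ≡ 1 (mod 463).
Since the result is 1, base 4 gives no evidence that 463 is composite.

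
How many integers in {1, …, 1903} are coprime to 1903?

1720

Factor: 1903 = 11 · 173.
φ(1903) = (11−1) · (173−1) = 10 · 172 = 1720.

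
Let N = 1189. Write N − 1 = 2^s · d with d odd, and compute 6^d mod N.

1189 − 1 = 1188 = 2^2 · 297, so d = 297.
6^1 ≡ 6 (mod 1189)
6^2 ≡ 6^2 = 36 ≡ 36 (mod 1189)
6^4 ≡ 36^2 = 1296 ≡ 107 (mod 1189)
6^8 ≡ 107^2 = 11449 ≡ 748 (mod 1189)
6^16 ≡ 748^2 = 559504 ≡ 674 (mod 1189)
6^32 ≡ 674^2 = 454276 ≡ 78 (mod 1189)
6^64 ≡ 78^2 = 6084 ≡ 139 (mod 1189)
6^128 ≡ 139^2 = 19321 ≡ 297 (mod 1189)
6^256 ≡ 297^2 = 88209 ≡ 223 (mod 1189)
297 = 256 + 32 + 8 + 1 in binary powers of 2.
So 6^297 ≡ 223 · 78 · 748 · 6 ≡ 477 (mod 1189).
Squaring chain: 477 → 430; never reaches −1, so base 6 is a Miller–Rabin witness that 1189 is composite.

477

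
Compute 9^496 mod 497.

9^1 ≡ 9 (mod 497)
9^2 ≡ 9^2 = 81 ≡ 81 (mod 497)
9^4 ≡ 81^2 = 6561 ≡ 100 (mod 497)
9^8 ≡ 100^2 = 10000 ≡ 60 (mod 497)
9^16 ≡ 60^2 = 3600 ≡ 121 (mod 497)
9^32 ≡ 121^2 = 14641 ≡ 228 (mod 497)
9^64 ≡ 228^2 = 51984 ≡ 296 (mod 497)
9^128 ≡ 296^2 = 87616 ≡ 144 (mod 497)
9^256 ≡ 144^2 = 20736 ≡ 359 (mod 497)
496 = 256 + 128 + 64 + 32 + 16 in binary powers of 2.
So 9^496 ≡ 359 · 144 · 296 · 228 · 121 ≡ 219 (mod 497).
Since 219 ≠ 1, base 9 is a Fermat witness: 497 is composite.

219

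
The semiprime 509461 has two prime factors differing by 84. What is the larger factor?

757

Since p = q + 84, we have 509461 = q(q + 84), so q² + 84q − 509461 = 0.
Discriminant: 84² + 4·509461 = 7056 + 2037844 = 2044900; √2044900 = 1430.
q = (−84 + 1430)/2 = 673, and p = q + 84 = 757.
Check: 673 · 757 = 509461.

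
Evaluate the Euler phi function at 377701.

Factor: 377701 = 19 · 103 · 193.
φ(377701) = (19−1) · (103−1) · (193−1) = 18 · 102 · 192 = 352512.

352512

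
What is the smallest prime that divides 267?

267 is odd.
Digit sum 15, divisible by 3.

3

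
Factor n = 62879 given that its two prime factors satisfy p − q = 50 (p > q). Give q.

Since p = q + 50, we have 62879 = q(q + 50), so q² + 50q − 62879 = 0.
Discriminant: 50² + 4·62879 = 2500 + 251516 = 254016; √254016 = 504.
q = (−50 + 504)/2 = 227, and p = q + 50 = 277.
Check: 227 · 277 = 62879.

227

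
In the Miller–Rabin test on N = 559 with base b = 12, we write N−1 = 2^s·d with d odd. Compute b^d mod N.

194

559 − 1 = 558 = 2^1 · 279, so d = 279.
12^1 ≡ 12 (mod 559)
12^2 ≡ 12^2 = 144 ≡ 144 (mod 559)
12^4 ≡ 144^2 = 20736 ≡ 53 (mod 559)
12^8 ≡ 53^2 = 2809 ≡ 14 (mod 559)
12^16 ≡ 14^2 = 196 ≡ 196 (mod 559)
12^32 ≡ 196^2 = 38416 ≡ 404 (mod 559)
12^64 ≡ 404^2 = 163216 ≡ 547 (mod 559)
12^128 ≡ 547^2 = 299209 ≡ 144 (mod 559)
12^256 ≡ 144^2 = 20736 ≡ 53 (mod 559)
279 = 256 + 16 + 4 + 2 + 1 in binary powers of 2.
So 12^279 ≡ 53 · 196 · 53 · 144 · 12 ≡ 194 (mod 559).
Squaring chain: 194; never reaches −1, so base 12 is a Miller–Rabin witness that 559 is composite.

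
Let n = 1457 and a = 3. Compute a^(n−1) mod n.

307

3^1 ≡ 3 (mod 1457)
3^2 ≡ 3^2 = 9 ≡ 9 (mod 1457)
3^4 ≡ 9^2 = 81 ≡ 81 (mod 1457)
3^8 ≡ 81^2 = 6561 ≡ 733 (mod 1457)
3^16 ≡ 733^2 = 537289 ≡ 1113 (mod 1457)
3^32 ≡ 1113^2 = 1238769 ≡ 319 (mod 1457)
3^64 ≡ 319^2 = 101761 ≡ 1228 (mod 1457)
3^128 ≡ 1228^2 = 1507984 ≡ 1446 (mod 1457)
3^256 ≡ 1446^2 = 2090916 ≡ 121 (mod 1457)
3^512 ≡ 121^2 = 14641 ≡ 71 (mod 1457)
3^1024 ≡ 71^2 = 5041 ≡ 670 (mod 1457)
1456 = 1024 + 256 + 128 + 32 + 16 in binary powers of 2.
So 3^1456 ≡ 670 · 121 · 1446 · 319 · 1113 ≡ 307 (mod 1457).
Since 307 ≠ 1, base 3 is a Fermat witness: 1457 is composite.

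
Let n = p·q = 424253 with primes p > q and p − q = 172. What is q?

571

Since p = q + 172, we have 424253 = q(q + 172), so q² + 172q − 424253 = 0.
Discriminant: 172² + 4·424253 = 29584 + 1697012 = 1726596; √1726596 = 1314.
q = (−172 + 1314)/2 = 571, and p = q + 172 = 743.
Check: 571 · 743 = 424253.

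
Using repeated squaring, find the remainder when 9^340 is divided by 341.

9^1 ≡ 9 (mod 341)
9^2 ≡ 9^2 = 81 ≡ 81 (mod 341)
9^4 ≡ 81^2 = 6561 ≡ 82 (mod 341)
9^8 ≡ 82^2 = 6724 ≡ 245 (mod 341)
9^16 ≡ 245^2 = 60025 ≡ 9 (mod 341)
9^32 ≡ 9^2 = 81 ≡ 81 (mod 341)
9^64 ≡ 81^2 = 6561 ≡ 82 (mod 341)
9^128 ≡ 82^2 = 6724 ≡ 245 (mod 341)
9^256 ≡ 245^2 = 60025 ≡ 9 (mod 341)
340 = 256 + 64 + 16 + 4 in binary powers of 2.
So 9^340 ≡ 9 · 82 · 9 · 82 ≡ 67 (mod 341).
Since 67 ≠ 1, base 9 is a Fermat witness: 341 is composite.

67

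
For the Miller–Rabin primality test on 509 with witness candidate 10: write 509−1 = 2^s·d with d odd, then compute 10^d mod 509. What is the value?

509 − 1 = 508 = 2^2 · 127, so d = 127.
10^1 ≡ 10 (mod 509)
10^2 ≡ 10^2 = 100 ≡ 100 (mod 509)
10^4 ≡ 100^2 = 10000 ≡ 329 (mod 509)
10^8 ≡ 329^2 = 108241 ≡ 333 (mod 509)
10^16 ≡ 333^2 = 110889 ≡ 436 (mod 509)
10^32 ≡ 436^2 = 190096 ≡ 239 (mod 509)
10^64 ≡ 239^2 = 57121 ≡ 113 (mod 509)
127 = 64 + 32 + 16 + 8 + 4 + 2 + 1 in binary powers of 2.
So 10^127 ≡ 113 · 239 · 436 · 333 · 329 · 100 · 10 ≡ 208 (mod 509).
Squaring chain: 208 → 508; reaches −1, so base 10 does not prove 509 composite.

208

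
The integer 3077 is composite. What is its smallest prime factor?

17

3077 is odd.
Digit sum 17, not divisible by 3.
Ends in 7: not divisible by 5.
7: 3077 = 7·439 + 4
11: 3077 = 11·279 + 8
13: 3077 = 13·236 + 9
17: 3077 = 17·181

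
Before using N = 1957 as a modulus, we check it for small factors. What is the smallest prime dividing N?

19

1957 is odd.
Digit sum 22, not divisible by 3.
Ends in 7: not divisible by 5.
7: 1957 = 7·279 + 4
11: 1957 = 11·177 + 10
13: 1957 = 13·150 + 7
17: 1957 = 17·115 + 2
19: 1957 = 19·103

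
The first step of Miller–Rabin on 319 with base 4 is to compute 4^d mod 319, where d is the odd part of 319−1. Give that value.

212

319 − 1 = 318 = 2^1 · 159, so d = 159.
4^1 ≡ 4 (mod 319)
4^2 ≡ 4^2 = 16 ≡ 16 (mod 319)
4^4 ≡ 16^2 = 256 ≡ 256 (mod 319)
4^8 ≡ 256^2 = 65536 ≡ 141 (mod 319)
4^16 ≡ 141^2 = 19881 ≡ 103 (mod 319)
4^32 ≡ 103^2 = 10609 ≡ 82 (mod 319)
4^64 ≡ 82^2 = 6724 ≡ 25 (mod 319)
4^128 ≡ 25^2 = 625 ≡ 306 (mod 319)
159 = 128 + 16 + 8 + 4 + 2 + 1 in binary powers of 2.
So 4^159 ≡ 306 · 103 · 141 · 256 · 16 · 4 ≡ 212 (mod 319).
Squaring chain: 212; never reaches −1, so base 4 is a Miller–Rabin witness that 319 is composite.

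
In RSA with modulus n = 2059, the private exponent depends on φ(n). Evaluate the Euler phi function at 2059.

Factor: 2059 = 29 · 71.
φ(2059) = (29−1) · (71−1) = 28 · 70 = 1960.

1960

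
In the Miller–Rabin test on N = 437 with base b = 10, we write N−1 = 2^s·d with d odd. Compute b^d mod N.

437 − 1 = 436 = 2^2 · 109, so d = 109.
10^1 ≡ 10 (mod 437)
10^2 ≡ 10^2 = 100 ≡ 100 (mod 437)
10^4 ≡ 100^2 = 10000 ≡ 386 (mod 437)
10^8 ≡ 386^2 = 148996 ≡ 416 (mod 437)
10^16 ≡ 416^2 = 173056 ≡ 4 (mod 437)
10^32 ≡ 4^2 = 16 ≡ 16 (mod 437)
10^64 ≡ 16^2 = 256 ≡ 256 (mod 437)
109 = 64 + 32 + 8 + 4 + 1 in binary powers of 2.
So 10^109 ≡ 256 · 16 · 416 · 386 · 10 ≡ 352 (mod 437).
Squaring chain: 352 → 233; never reaches −1, so base 10 is a Miller–Rabin witness that 437 is composite.

352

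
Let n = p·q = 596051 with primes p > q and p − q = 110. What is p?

829

Since p = q + 110, we have 596051 = q(q + 110), so q² + 110q − 596051 = 0.
Discriminant: 110² + 4·596051 = 12100 + 2384204 = 2396304; √2396304 = 1548.
q = (−110 + 1548)/2 = 719, and p = q + 110 = 829.
Check: 719 · 829 = 596051.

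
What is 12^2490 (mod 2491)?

12^1 ≡ 12 (mod 2491)
12^2 ≡ 12^2 = 144 ≡ 144 (mod 2491)
12^4 ≡ 144^2 = 20736 ≡ 808 (mod 2491)
12^8 ≡ 808^2 = 652864 ≡ 222 (mod 2491)
12^16 ≡ 222^2 = 49284 ≡ 1955 (mod 2491)
12^32 ≡ 1955^2 = 3822025 ≡ 831 (mod 2491)
12^64 ≡ 831^2 = 690561 ≡ 554 (mod 2491)
12^128 ≡ 554^2 = 306916 ≡ 523 (mod 2491)
12^256 ≡ 523^2 = 273529 ≡ 2010 (mod 2491)
12^512 ≡ 2010^2 = 4040100 ≡ 2189 (mod 2491)
12^1024 ≡ 2189^2 = 4791721 ≡ 1528 (mod 2491)
12^2048 ≡ 1528^2 = 2334784 ≡ 717 (mod 2491)
2490 = 2048 + 256 + 128 + 32 + 16 + 8 + 2 in binary powers of 2.
So 12^2490 ≡ 717 · 2010 · 523 · 831 · 1955 · 222 · 144 ≡ 873 (mod 2491).
Since 873 ≠ 1, base 12 is a Fermat witness: 2491 is composite.

873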